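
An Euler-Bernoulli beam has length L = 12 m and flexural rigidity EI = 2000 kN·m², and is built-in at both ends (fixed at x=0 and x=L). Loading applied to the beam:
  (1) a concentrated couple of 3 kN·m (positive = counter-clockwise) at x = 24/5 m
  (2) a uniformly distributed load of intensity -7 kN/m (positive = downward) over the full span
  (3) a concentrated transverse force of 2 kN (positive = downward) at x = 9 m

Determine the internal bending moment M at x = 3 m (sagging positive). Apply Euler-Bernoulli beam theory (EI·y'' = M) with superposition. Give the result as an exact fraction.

Load 1 — applied couple M₀=3 kN·m at a=24/5 m (b=L-a=36/5):
  M_1 = R_Ax - M_A  [x≤a] with R_A=9/25, M_A=9/25 = (9/25)·3 - (9/25) = 18/25 kN·m
Load 2 — uniform load w=-7 kN/m over full span:
  M_2 = wLx/2 - wL²/12 - wx²/2 = (-7)·12·3/2 - (-7)·12²/12 - (-7)·3²/2 = -21/2 kN·m
Load 3 — point force P=2 kN at a=9 m (b=L-a=3):
  M_3 = Pb²(3a+b)x/L³ - Pab²/L²  [x≤a] = 2·3²·(3·9+3)·3/12³ - 2·9·3²/12² = -3/16 kN·m
Superposition: M = Σ M_i = -3987/400 kN·m ≈ -9.967500 kN·m

M(3) = -3987/400 kN·m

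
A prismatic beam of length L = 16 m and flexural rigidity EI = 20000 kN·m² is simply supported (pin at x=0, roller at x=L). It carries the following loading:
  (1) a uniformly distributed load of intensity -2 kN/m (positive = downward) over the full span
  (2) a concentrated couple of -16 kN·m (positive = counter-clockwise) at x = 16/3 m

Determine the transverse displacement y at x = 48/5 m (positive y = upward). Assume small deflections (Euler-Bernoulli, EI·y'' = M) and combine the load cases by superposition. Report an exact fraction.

y(48/5) = 261376/3515625 m

Load 1 — uniform load w=-2 kN/m over full span:
  y_1 = -wx(L³-2Lx²+x³)/(24EI) = -(-2)·(48/5)·(16³-2·16·(48/5)²+(48/5)³)/(24·20000) = 31744/390625 m
Load 2 — applied couple M₀=-16 kN·m at a=16/3 m (b=L-a=32/3):
  y_2 = (M₀x³/(6L)-M₀(x-a)²/2+C₁x)/EI  [x>a] with C₁=M₀(3b²-L²)/(6L)=-128/9 = ((-16)·(48/5)³/(6·16)-(-16)·((48/5)-(16/3))²/2+(-128/9)·(48/5))/20000 = -4864/703125 m
Superposition: y = Σ y_i = 261376/3515625 m ≈ 0.074347 m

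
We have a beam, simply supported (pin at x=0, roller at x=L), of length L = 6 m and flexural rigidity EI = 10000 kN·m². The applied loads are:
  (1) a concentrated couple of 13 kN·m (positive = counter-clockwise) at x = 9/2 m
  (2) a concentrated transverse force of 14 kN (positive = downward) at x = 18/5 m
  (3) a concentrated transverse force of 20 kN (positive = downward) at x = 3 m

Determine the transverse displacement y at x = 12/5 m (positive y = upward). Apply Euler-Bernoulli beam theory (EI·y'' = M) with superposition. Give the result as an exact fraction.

y(12/5) = -400383/25000000 m

Load 1 — applied couple M₀=13 kN·m at a=9/2 m (b=L-a=3/2):
  y_1 = (M₀x³/(6L)+C₁x)/EI  [x≤a] with C₁=M₀(3b²-L²)/(6L)=-169/16 = (13·(12/5)³/(6·6)+(-169/16)·(12/5))/10000 = -10179/5000000 m
Load 2 — point force P=14 kN at a=18/5 m (b=L-a=12/5):
  y_2 = -Pbx(L²-b²-x²)/(6LEI)  [x≤a] = -14·(12/5)·(12/5)·(6²-(12/5)²-(12/5)²)/(6·6·10000) = -2142/390625 m
Load 3 — point force P=20 kN at a=3 m (b=L-a=3):
  y_3 = -Pbx(L²-b²-x²)/(6LEI)  [x≤a] = -20·3·(12/5)·(6²-3²-(12/5)²)/(6·6·10000) = -531/62500 m
Superposition: y = Σ y_i = -400383/25000000 m ≈ -0.016015 m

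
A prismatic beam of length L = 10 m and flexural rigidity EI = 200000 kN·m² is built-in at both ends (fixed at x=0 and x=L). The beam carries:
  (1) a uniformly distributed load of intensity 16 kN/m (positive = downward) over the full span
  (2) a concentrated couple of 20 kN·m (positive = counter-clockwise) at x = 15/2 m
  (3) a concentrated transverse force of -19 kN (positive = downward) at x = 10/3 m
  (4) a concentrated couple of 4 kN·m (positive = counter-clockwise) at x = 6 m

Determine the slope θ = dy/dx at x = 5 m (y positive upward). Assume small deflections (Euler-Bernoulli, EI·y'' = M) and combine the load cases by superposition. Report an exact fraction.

Load 1 — uniform load w=16 kN/m over full span:
  θ_1 = -wx(L-x)(L-2x)/(12EI) = -16·5·(10-5)·(10-2·5)/(12·200000) = 0 rad
Load 2 — applied couple M₀=20 kN·m at a=15/2 m (b=L-a=5/2):
  θ_2 = (R_Ax²/2 - M_Ax)/EI  [x≤a] with R_A=9/4, M_A=25/4 = ((9/4)·5²/2 - (25/4)·5)/200000 = -1/64000 rad
Load 3 — point force P=-19 kN at a=10/3 m (b=L-a=20/3):
  θ_3 = Pa²(L-x)(2bL-(3b+a)(L-x))/(2L³EI)  [x>a] = (-19)·(10/3)²·(10-5)·(2·(20/3)·10-(3·(20/3)+(10/3))·(10-5))/(2·10³·200000) = -19/432000 rad
Load 4 — applied couple M₀=4 kN·m at a=6 m (b=L-a=4):
  θ_4 = (R_Ax²/2 - M_Ax)/EI  [x≤a] with R_A=72/125, M_A=32/25 = ((72/125)·5²/2 - (32/25)·5)/200000 = 1/250000 rad
Superposition: θ = Σ θ_i = -12011/216000000 rad ≈ -0.000056 rad

θ(5) = -12011/216000000 rad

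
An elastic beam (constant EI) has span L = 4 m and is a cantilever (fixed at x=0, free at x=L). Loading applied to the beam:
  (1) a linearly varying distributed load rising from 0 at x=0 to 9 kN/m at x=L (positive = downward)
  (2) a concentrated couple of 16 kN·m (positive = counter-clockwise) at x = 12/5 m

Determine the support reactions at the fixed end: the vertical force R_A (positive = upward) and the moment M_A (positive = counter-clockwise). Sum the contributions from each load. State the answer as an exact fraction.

R_A = 18 kN, M_A = 32 kN·m

Load 1 — triangular load w₀=9 kN/m (0→w₀ over full span):
  R_A = w₀L/2 = 9·4/2 = 18 kN
  M_A = w₀L²/3 = 9·4²/3 = 48 kN·m
Load 2 — applied couple M₀=16 kN·m at a=12/5 m (b=L-a=8/5):
  R_A = 0 kN
  M_A = -M₀ = -16 kN·m
Superposition: R_A = 18 kN, M_A = 32 kN·m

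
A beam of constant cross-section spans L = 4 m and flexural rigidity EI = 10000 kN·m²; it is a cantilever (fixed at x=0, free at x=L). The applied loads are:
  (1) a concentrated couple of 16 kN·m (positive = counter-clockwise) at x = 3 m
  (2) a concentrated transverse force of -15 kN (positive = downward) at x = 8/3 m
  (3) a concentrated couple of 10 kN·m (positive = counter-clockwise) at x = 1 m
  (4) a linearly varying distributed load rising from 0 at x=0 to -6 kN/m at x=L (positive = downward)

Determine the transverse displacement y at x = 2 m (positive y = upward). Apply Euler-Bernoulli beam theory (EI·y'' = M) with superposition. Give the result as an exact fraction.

Load 1 — applied couple M₀=16 kN·m at a=3 m (b=L-a=1):
  y_1 = M₀x²/(2EI)  [x≤a] = 16·2²/(2·10000) = 2/625 m
Load 2 — point force P=-15 kN at a=8/3 m (b=L-a=4/3):
  y_2 = -Px²(3a-x)/(6EI)  [x≤a] = -(-15)·2²·(3·(8/3)-2)/(6·10000) = 3/500 m
Load 3 — applied couple M₀=10 kN·m at a=1 m (b=L-a=3):
  y_3 = M₀a(2x-a)/(2EI)  [x>a] = 10·1·(2·2-1)/(2·10000) = 3/2000 m
Load 4 — triangular load w₀=-6 kN/m (0→w₀ over full span):
  y_4 = (w₀Lx³/12-w₀L²x²/6-w₀x⁵/(120L))/EI = ((-6)·4·2³/12-(-6)·4²·2²/6-(-6)·2⁵/(120·4))/10000 = 121/25000 m
Superposition: y = Σ y_i = 777/50000 m ≈ 0.015540 m

y(2) = 777/50000 m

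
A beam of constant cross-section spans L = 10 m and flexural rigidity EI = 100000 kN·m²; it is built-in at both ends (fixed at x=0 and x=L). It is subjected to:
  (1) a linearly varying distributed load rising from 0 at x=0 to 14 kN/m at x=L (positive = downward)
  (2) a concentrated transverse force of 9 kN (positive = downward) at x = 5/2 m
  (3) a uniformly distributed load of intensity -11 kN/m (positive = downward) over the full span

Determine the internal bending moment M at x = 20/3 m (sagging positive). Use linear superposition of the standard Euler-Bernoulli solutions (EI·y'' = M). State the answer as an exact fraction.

M(20/3) = -15265/2592 kN·m

Load 1 — triangular load w₀=14 kN/m (0→w₀ over full span):
  M_1 = 3w₀Lx/20 - w₀L²/30 - w₀x³/(6L) = 3·14·10·(20/3)/20 - 14·10²/30 - 14·(20/3)³/(6·10) = 1960/81 kN·m
Load 2 — point force P=9 kN at a=5/2 m (b=L-a=15/2):
  M_2 = Pa²(a+3b)(L-x)/L³ - Pa²b/L²  [x>a] = 9·(5/2)²·((5/2)+3·(15/2))·(10-(20/3))/10³ - 9·(5/2)²·(15/2)/10² = 15/32 kN·m
Load 3 — uniform load w=-11 kN/m over full span:
  M_3 = wLx/2 - wL²/12 - wx²/2 = (-11)·10·(20/3)/2 - (-11)·10²/12 - (-11)·(20/3)²/2 = -275/9 kN·m
Superposition: M = Σ M_i = -15265/2592 kN·m ≈ -5.889275 kN·m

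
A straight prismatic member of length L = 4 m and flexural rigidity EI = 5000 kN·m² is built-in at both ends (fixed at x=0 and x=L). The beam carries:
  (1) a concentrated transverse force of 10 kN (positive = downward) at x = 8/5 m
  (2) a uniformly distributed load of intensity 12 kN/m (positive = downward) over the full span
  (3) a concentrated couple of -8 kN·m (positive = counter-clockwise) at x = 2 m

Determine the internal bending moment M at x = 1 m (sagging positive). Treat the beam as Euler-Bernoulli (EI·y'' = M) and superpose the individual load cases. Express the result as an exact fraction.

M(1) = 43/25 kN·m

Load 1 — point force P=10 kN at a=8/5 m (b=L-a=12/5):
  M_1 = Pb²(3a+b)x/L³ - Pab²/L²  [x≤a] = 10·(12/5)²·(3·(8/5)+(12/5))·1/4³ - 10·(8/5)·(12/5)²/4² = 18/25 kN·m
Load 2 — uniform load w=12 kN/m over full span:
  M_2 = wLx/2 - wL²/12 - wx²/2 = 12·4·1/2 - 12·4²/12 - 12·1²/2 = 2 kN·m
Load 3 — applied couple M₀=-8 kN·m at a=2 m (b=L-a=2):
  M_3 = R_Ax - M_A  [x≤a] with R_A=-3, M_A=-2 = (-3)·1 - (-2) = -1 kN·m
Superposition: M = Σ M_i = 43/25 kN·m ≈ 1.720000 kN·m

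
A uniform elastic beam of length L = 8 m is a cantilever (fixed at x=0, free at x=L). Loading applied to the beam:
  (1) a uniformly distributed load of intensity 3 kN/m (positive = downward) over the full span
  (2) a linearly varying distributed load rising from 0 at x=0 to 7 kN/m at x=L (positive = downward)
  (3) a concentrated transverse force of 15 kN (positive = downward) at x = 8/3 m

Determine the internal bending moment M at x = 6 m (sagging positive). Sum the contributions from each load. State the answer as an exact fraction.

Load 1 — uniform load w=3 kN/m over full span:
  M_1 = -w(L-x)²/2 = -3·(8-6)²/2 = -6 kN·m
Load 2 — triangular load w₀=7 kN/m (0→w₀ over full span):
  M_2 = w₀Lx/2 - w₀L²/3 - w₀x³/(6L) = 7·8·6/2 - 7·8²/3 - 7·6³/(6·8) = -77/6 kN·m
Load 3 — point force P=15 kN at a=8/3 m (b=L-a=16/3):
  M_3 = 0  [x>a] = 0 kN·m
Superposition: M = Σ M_i = -113/6 kN·m ≈ -18.833333 kN·m

M(6) = -113/6 kN·m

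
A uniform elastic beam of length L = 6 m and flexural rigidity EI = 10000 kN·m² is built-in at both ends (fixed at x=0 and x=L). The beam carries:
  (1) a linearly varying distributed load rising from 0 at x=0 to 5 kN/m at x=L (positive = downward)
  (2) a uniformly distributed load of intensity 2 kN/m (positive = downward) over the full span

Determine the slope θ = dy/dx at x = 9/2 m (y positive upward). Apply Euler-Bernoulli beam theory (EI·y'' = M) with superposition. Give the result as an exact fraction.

Load 1 — triangular load w₀=5 kN/m (0→w₀ over full span):
  θ_1 = -w₀(2x(L-x)(L-2x)(x+2L)+x²(L-x)²)/(120LEI) = -5·(2·(9/2)·(6-(9/2))·(6-2·(9/2))·((9/2)+2·6)+(9/2)²·(6-(9/2))²)/(120·6·10000) = 1107/2560000 rad
Load 2 — uniform load w=2 kN/m over full span:
  θ_2 = -wx(L-x)(L-2x)/(12EI) = -2·(9/2)·(6-(9/2))·(6-2·(9/2))/(12·10000) = 27/80000 rad
Superposition: θ = Σ θ_i = 1971/2560000 rad ≈ 0.000770 rad

θ(9/2) = 1971/2560000 rad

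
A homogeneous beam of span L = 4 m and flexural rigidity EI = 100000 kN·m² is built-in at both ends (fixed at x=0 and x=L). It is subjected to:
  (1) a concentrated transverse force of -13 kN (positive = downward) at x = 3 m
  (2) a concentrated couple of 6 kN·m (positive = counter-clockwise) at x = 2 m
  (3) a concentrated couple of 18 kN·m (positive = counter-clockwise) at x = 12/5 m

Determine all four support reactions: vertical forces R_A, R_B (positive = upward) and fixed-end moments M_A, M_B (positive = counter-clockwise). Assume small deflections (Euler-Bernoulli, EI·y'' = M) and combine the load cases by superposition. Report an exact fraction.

Load 1 — point force P=-13 kN at a=3 m (b=L-a=1):
  R_A = Pb²(3a+b)/L³ = (-13)·1²·(3·3+1)/4³ = -65/32 kN
  M_A = Pab²/L² = (-13)·3·1²/4² = -39/16 kN·m
  R_B = Pa²(a+3b)/L³ = (-13)·3²·(3+3·1)/4³ = -351/32 kN
  M_B = -Pa²b/L² = -(-13)·3²·1/4² = 117/16 kN·m
Load 2 — applied couple M₀=6 kN·m at a=2 m (b=L-a=2):
  R_A = 6M₀ab/L³ = 6·6·2·2/4³ = 9/4 kN
  M_A = M₀b(2a-b)/L² = 6·2·(2·2-2)/4² = 3/2 kN·m
  R_B = -6M₀ab/L³ = -6·6·2·2/4³ = -9/4 kN
  M_B = M₀a(2b-a)/L² = 6·2·(2·2-2)/4² = 3/2 kN·m
Load 3 — applied couple M₀=18 kN·m at a=12/5 m (b=L-a=8/5):
  R_A = 6M₀ab/L³ = 6·18·(12/5)·(8/5)/4³ = 162/25 kN
  M_A = M₀b(2a-b)/L² = 18·(8/5)·(2·(12/5)-(8/5))/4² = 144/25 kN·m
  R_B = -6M₀ab/L³ = -6·18·(12/5)·(8/5)/4³ = -162/25 kN
  M_B = M₀a(2b-a)/L² = 18·(12/5)·(2·(8/5)-(12/5))/4² = 54/25 kN·m
Superposition: R_A = 5359/800 kN, M_A = 1929/400 kN·m, R_B = -15759/800 kN, M_B = 4389/400 kN·m

R_A = 5359/800 kN, M_A = 1929/400 kN·m, R_B = -15759/800 kN, M_B = 4389/400 kN·m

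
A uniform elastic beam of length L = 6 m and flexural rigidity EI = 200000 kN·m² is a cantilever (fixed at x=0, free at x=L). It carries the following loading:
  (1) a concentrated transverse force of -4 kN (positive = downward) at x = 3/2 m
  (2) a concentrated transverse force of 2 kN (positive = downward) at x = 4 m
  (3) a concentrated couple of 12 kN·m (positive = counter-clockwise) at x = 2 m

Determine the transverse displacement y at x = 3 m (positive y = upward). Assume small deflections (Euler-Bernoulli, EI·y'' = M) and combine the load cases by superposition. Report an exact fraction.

y(3) = 129/800000 m

Load 1 — point force P=-4 kN at a=3/2 m (b=L-a=9/2):
  y_1 = -Pa²(3x-a)/(6EI)  [x>a] = -(-4)·(3/2)²·(3·3-(3/2))/(6·200000) = 9/160000 m
Load 2 — point force P=2 kN at a=4 m (b=L-a=2):
  y_2 = -Px²(3a-x)/(6EI)  [x≤a] = -2·3²·(3·4-3)/(6·200000) = -27/200000 m
Load 3 — applied couple M₀=12 kN·m at a=2 m (b=L-a=4):
  y_3 = M₀a(2x-a)/(2EI)  [x>a] = 12·2·(2·3-2)/(2·200000) = 3/12500 m
Superposition: y = Σ y_i = 129/800000 m ≈ 0.000161 m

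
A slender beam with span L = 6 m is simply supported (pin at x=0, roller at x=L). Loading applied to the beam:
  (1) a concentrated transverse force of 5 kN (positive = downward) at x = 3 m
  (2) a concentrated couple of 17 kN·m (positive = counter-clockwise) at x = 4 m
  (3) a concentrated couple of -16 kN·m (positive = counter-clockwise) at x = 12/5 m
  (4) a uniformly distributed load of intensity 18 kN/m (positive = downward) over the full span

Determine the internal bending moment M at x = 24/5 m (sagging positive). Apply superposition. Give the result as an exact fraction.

M(24/5) = 1366/25 kN·m

Load 1 — point force P=5 kN at a=3 m (b=L-a=3):
  M_1 = Pa(L-x)/L  [x>a] = 5·3·(6-(24/5))/6 = 3 kN·m
Load 2 — applied couple M₀=17 kN·m at a=4 m (b=L-a=2):
  M_2 = M₀x/L - M₀  [x>a] = 17·(24/5)/6 - 17 = -17/5 kN·m
Load 3 — applied couple M₀=-16 kN·m at a=12/5 m (b=L-a=18/5):
  M_3 = M₀x/L - M₀  [x>a] = (-16)·(24/5)/6 - (-16) = 16/5 kN·m
Load 4 — uniform load w=18 kN/m over full span:
  M_4 = wx(L-x)/2 = 18·(24/5)·(6-(24/5))/2 = 1296/25 kN·m
Superposition: M = Σ M_i = 1366/25 kN·m ≈ 54.640000 kN·m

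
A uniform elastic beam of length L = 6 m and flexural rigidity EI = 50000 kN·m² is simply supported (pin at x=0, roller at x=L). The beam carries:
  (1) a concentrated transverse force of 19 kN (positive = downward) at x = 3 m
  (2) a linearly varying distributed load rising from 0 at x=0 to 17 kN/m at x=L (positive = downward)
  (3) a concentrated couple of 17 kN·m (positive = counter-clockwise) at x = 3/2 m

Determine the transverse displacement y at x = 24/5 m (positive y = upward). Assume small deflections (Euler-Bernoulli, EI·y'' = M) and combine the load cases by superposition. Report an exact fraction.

y(24/5) = -15292881/6250000000 m

Load 1 — point force P=19 kN at a=3 m (b=L-a=3):
  y_1 = -Pa(L-x)(2Lx-a²-x²)/(6LEI)  [x>a] = -19·3·(6-(24/5))·(2·6·(24/5)-3²-(24/5)²)/(6·6·50000) = -12141/12500000 m
Load 2 — triangular load w₀=17 kN/m (0→w₀ over full span):
  y_2 = -w₀x(7L⁴-10L²x²+3x⁴)/(360LEI) = -17·(24/5)·(7·6⁴-10·6²·(24/5)²+3·(24/5)⁴)/(360·6·50000) = -174879/97656250 m
Load 3 — applied couple M₀=17 kN·m at a=3/2 m (b=L-a=9/2):
  y_3 = (M₀x³/(6L)-M₀(x-a)²/2+C₁x)/EI  [x>a] with C₁=M₀(3b²-L²)/(6L)=187/16 = (17·(24/5)³/(6·6)-17·((24/5)-(3/2))²/2+(187/16)·(24/5))/50000 = 15759/50000000 m
Superposition: y = Σ y_i = -15292881/6250000000 m ≈ -0.002447 m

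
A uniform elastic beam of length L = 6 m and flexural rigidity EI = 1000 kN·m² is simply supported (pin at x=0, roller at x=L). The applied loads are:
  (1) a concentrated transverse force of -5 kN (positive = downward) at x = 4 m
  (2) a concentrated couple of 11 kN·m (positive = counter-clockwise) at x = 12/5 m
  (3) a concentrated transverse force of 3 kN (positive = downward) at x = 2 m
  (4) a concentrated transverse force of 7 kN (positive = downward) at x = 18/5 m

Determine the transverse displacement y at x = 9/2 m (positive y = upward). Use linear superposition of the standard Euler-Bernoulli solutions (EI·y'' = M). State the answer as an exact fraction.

y(9/2) = -83119/12000000 m

Load 1 — point force P=-5 kN at a=4 m (b=L-a=2):
  y_1 = -Pa(L-x)(2Lx-a²-x²)/(6LEI)  [x>a] = -(-5)·4·(6-(9/2))·(2·6·(9/2)-4²-(9/2)²)/(6·6·1000) = 71/4800 m
Load 2 — applied couple M₀=11 kN·m at a=12/5 m (b=L-a=18/5):
  y_2 = (M₀x³/(6L)-M₀(x-a)²/2+C₁x)/EI  [x>a] with C₁=M₀(3b²-L²)/(6L)=22/25 = (11·(9/2)³/(6·6)-11·((9/2)-(12/5))²/2+(22/25)·(9/2))/1000 = 6039/800000 m
Load 3 — point force P=3 kN at a=2 m (b=L-a=4):
  y_3 = -Pa(L-x)(2Lx-a²-x²)/(6LEI)  [x>a] = -3·2·(6-(9/2))·(2·6·(9/2)-2²-(9/2)²)/(6·6·1000) = -119/16000 m
Load 4 — point force P=7 kN at a=18/5 m (b=L-a=12/5):
  y_4 = -Pa(L-x)(2Lx-a²-x²)/(6LEI)  [x>a] = -7·(18/5)·(6-(9/2))·(2·6·(9/2)-(18/5)²-(9/2)²)/(6·6·1000) = -43659/2000000 m
Superposition: y = Σ y_i = -83119/12000000 m ≈ -0.006927 m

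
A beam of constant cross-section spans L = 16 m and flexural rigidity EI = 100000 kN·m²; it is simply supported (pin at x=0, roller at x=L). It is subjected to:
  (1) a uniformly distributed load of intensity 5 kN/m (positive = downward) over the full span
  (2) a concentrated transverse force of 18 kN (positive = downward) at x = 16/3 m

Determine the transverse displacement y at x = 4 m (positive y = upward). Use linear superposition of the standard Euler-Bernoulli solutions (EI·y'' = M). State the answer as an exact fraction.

y(4) = -1139/28125 m

Load 1 — uniform load w=5 kN/m over full span:
  y_1 = -wx(L³-2Lx²+x³)/(24EI) = -5·4·(16³-2·16·4²+4³)/(24·100000) = -19/625 m
Load 2 — point force P=18 kN at a=16/3 m (b=L-a=32/3):
  y_2 = -Pbx(L²-b²-x²)/(6LEI)  [x≤a] = -18·(32/3)·4·(16²-(32/3)²-4²)/(6·16·100000) = -284/28125 m
Superposition: y = Σ y_i = -1139/28125 m ≈ -0.040498 m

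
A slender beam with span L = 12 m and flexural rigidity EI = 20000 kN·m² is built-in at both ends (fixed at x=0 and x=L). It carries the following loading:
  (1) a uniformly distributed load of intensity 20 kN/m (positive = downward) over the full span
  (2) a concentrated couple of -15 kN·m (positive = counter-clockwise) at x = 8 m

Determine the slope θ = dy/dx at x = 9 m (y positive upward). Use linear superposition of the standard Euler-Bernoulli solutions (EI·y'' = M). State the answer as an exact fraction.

Load 1 — uniform load w=20 kN/m over full span:
  θ_1 = -wx(L-x)(L-2x)/(12EI) = -20·9·(12-9)·(12-2·9)/(12·20000) = 27/2000 rad
Load 2 — applied couple M₀=-15 kN·m at a=8 m (b=L-a=4):
  θ_2 = (R_Ax²/2 - M_Ax - M₀(x-a))/EI  [x>a] with R_A=-5/3, M_A=-5 = ((-5/3)·9²/2 - (-5)·9 - (-15)·(9-8))/20000 = -3/8000 rad
Superposition: θ = Σ θ_i = 21/1600 rad ≈ 0.013125 rad

θ(9) = 21/1600 rad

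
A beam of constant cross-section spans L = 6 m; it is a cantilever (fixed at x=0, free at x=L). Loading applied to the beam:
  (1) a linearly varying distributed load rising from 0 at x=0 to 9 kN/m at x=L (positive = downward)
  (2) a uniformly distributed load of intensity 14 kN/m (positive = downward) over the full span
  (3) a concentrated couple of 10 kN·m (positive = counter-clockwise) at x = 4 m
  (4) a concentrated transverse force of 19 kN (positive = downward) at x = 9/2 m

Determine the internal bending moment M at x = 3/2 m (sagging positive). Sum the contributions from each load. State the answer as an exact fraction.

M(3/2) = -8227/32 kN·m

Load 1 — triangular load w₀=9 kN/m (0→w₀ over full span):
  M_1 = w₀Lx/2 - w₀L²/3 - w₀x³/(6L) = 9·6·(3/2)/2 - 9·6²/3 - 9·(3/2)³/(6·6) = -2187/32 kN·m
Load 2 — uniform load w=14 kN/m over full span:
  M_2 = -w(L-x)²/2 = -14·(6-(3/2))²/2 = -567/4 kN·m
Load 3 — applied couple M₀=10 kN·m at a=4 m (b=L-a=2):
  M_3 = M₀  [x≤a] = 10 = 10 kN·m
Load 4 — point force P=19 kN at a=9/2 m (b=L-a=3/2):
  M_4 = -P(a-x)  [x≤a] = -19·((9/2)-(3/2)) = -57 kN·m
Superposition: M = Σ M_i = -8227/32 kN·m ≈ -257.093750 kN·m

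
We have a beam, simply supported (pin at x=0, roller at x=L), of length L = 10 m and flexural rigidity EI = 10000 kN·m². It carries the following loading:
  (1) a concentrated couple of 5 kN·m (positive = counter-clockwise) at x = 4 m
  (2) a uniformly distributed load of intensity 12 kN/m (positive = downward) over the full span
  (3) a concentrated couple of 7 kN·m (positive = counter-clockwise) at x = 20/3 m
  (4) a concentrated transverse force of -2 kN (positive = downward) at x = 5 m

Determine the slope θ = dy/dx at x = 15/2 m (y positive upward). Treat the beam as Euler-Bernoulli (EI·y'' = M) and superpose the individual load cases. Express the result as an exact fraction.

θ(15/2) = 24313/720000 rad

Load 1 — applied couple M₀=5 kN·m at a=4 m (b=L-a=6):
  θ_1 = (M₀x²/(2L)-M₀(x-a)+C₁)/EI  [x>a] with C₁=M₀(3b²-L²)/(6L)=2/3 = (5·(15/2)²/(2·10)-5·((15/2)-4)+(2/3))/10000 = -133/480000 rad
Load 2 — uniform load w=12 kN/m over full span:
  θ_2 = -w(L³-6Lx²+4x³)/(24EI) = -12·(10³-6·10·(15/2)²+4·(15/2)³)/(24·10000) = 11/320 rad
Load 3 — applied couple M₀=7 kN·m at a=20/3 m (b=L-a=10/3):
  θ_3 = (M₀x²/(2L)-M₀(x-a)+C₁)/EI  [x>a] with C₁=M₀(3b²-L²)/(6L)=-70/9 = (7·(15/2)²/(2·10)-7·((15/2)-(20/3))+(-70/9))/10000 = 7/11520 rad
Load 4 — point force P=-2 kN at a=5 m (b=L-a=5):
  θ_4 = -Pa(2L²-6Lx+3x²+a²)/(6LEI)  [x>a] = -(-2)·5·(2·10²-6·10·(15/2)+3·(15/2)²+5²)/(6·10·10000) = -3/3200 rad
Superposition: θ = Σ θ_i = 24313/720000 rad ≈ 0.033768 rad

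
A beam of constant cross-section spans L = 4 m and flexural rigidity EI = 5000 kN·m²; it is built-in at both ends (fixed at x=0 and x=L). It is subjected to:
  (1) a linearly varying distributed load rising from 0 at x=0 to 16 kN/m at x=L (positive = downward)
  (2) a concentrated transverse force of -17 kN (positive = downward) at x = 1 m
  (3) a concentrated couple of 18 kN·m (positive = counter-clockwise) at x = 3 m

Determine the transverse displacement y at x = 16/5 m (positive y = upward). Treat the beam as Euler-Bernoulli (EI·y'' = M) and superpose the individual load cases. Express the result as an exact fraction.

Load 1 — triangular load w₀=16 kN/m (0→w₀ over full span):
  y_1 = -w₀x²(L-x)²(x+2L)/(120LEI) = -16·(16/5)²·(4-(16/5))²·((16/5)+2·4)/(120·4·5000) = -14336/29296875 m
Load 2 — point force P=-17 kN at a=1 m (b=L-a=3):
  y_2 = -Pa²(L-x)²(3bL-(3b+a)(L-x))/(6L³EI)  [x>a] = -(-17)·1²·(4-(16/5))²·(3·3·4-(3·3+1)·(4-(16/5)))/(6·4³·5000) = 119/750000 m
Load 3 — applied couple M₀=18 kN·m at a=3 m (b=L-a=1):
  y_3 = (R_Ax³/6 - M_Ax²/2 - M₀(x-a)²/2)/EI  [x>a] with R_A=81/16, M_A=45/8 = ((81/16)·(16/5)³/6 - (45/8)·(16/5)²/2 - 18·((16/5)-3)²/2)/5000 = -189/625000 m
Superposition: y = Σ y_i = -98917/156250000 m ≈ -0.000633 m

y(16/5) = -98917/156250000 m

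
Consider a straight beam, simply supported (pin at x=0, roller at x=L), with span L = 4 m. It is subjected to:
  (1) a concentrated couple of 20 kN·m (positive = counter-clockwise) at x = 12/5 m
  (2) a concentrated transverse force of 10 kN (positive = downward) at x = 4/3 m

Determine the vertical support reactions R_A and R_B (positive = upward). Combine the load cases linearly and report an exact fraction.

R_A = 35/3 kN, R_B = -5/3 kN

Load 1 — applied couple M₀=20 kN·m at a=12/5 m (b=L-a=8/5):
  R_A = M₀/L = 20/4 = 5 kN
  R_B = -M₀/L = -20/4 = -5 kN
Load 2 — point force P=10 kN at a=4/3 m (b=L-a=8/3):
  R_A = Pb/L = 10·(8/3)/4 = 20/3 kN
  R_B = Pa/L = 10·(4/3)/4 = 10/3 kN
Superposition: R_A = 35/3 kN, R_B = -5/3 kN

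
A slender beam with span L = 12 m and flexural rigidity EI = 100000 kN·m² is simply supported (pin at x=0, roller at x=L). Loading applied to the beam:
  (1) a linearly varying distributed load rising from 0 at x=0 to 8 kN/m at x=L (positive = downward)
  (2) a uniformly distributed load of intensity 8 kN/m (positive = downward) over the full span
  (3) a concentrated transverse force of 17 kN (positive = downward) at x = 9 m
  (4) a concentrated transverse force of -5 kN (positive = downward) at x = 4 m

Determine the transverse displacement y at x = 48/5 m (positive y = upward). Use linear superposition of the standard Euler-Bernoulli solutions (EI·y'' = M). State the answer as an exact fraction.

y(48/5) = -203200003/9375000000 m

Load 1 — triangular load w₀=8 kN/m (0→w₀ over full span):
  y_1 = -w₀x(7L⁴-10L²x²+3x⁴)/(360LEI) = -8·(48/5)·(7·12⁴-10·12²·(48/5)²+3·(48/5)⁴)/(360·12·100000) = -329184/48828125 m
Load 2 — uniform load w=8 kN/m over full span:
  y_2 = -wx(L³-2Lx²+x³)/(24EI) = -8·(48/5)·(12³-2·12·(48/5)²+(48/5)³)/(24·100000) = -25056/1953125 m
Load 3 — point force P=17 kN at a=9 m (b=L-a=3):
  y_3 = -Pa(L-x)(2Lx-a²-x²)/(6LEI)  [x>a] = -17·9·(12-(48/5))·(2·12·(48/5)-9²-(48/5)²)/(6·12·100000) = -72981/25000000 m
Load 4 — point force P=-5 kN at a=4 m (b=L-a=8):
  y_4 = -Pa(L-x)(2Lx-a²-x²)/(6LEI)  [x>a] = -(-5)·4·(12-(48/5))·(2·12·(48/5)-4²-(48/5)²)/(6·12·100000) = 191/234375 m
Superposition: y = Σ y_i = -203200003/9375000000 m ≈ -0.021675 m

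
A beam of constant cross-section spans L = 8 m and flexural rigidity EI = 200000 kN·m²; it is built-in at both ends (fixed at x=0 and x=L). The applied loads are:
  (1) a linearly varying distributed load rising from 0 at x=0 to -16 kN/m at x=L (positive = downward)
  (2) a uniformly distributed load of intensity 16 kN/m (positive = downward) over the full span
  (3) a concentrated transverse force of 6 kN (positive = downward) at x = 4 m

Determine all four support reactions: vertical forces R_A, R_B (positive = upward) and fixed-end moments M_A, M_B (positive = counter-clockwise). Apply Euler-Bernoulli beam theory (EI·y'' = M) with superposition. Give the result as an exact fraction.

R_A = 239/5 kN, M_A = 286/5 kN·m, R_B = 111/5 kN, M_B = -602/15 kN·m

Load 1 — triangular load w₀=-16 kN/m (0→w₀ over full span):
  R_A = 3w₀L/20 = 3·(-16)·8/20 = -96/5 kN
  M_A = w₀L²/30 = (-16)·8²/30 = -512/15 kN·m
  R_B = 7w₀L/20 = 7·(-16)·8/20 = -224/5 kN
  M_B = -w₀L²/20 = -(-16)·8²/20 = 256/5 kN·m
Load 2 — uniform load w=16 kN/m over full span:
  R_A = wL/2 = 16·8/2 = 64 kN
  M_A = wL²/12 = 16·8²/12 = 256/3 kN·m
  R_B = wL/2 = 16·8/2 = 64 kN
  M_B = -wL²/12 = -16·8²/12 = -256/3 kN·m
Load 3 — point force P=6 kN at a=4 m (b=L-a=4):
  R_A = Pb²(3a+b)/L³ = 6·4²·(3·4+4)/8³ = 3 kN
  M_A = Pab²/L² = 6·4·4²/8² = 6 kN·m
  R_B = Pa²(a+3b)/L³ = 6·4²·(4+3·4)/8³ = 3 kN
  M_B = -Pa²b/L² = -6·4²·4/8² = -6 kN·m
Superposition: R_A = 239/5 kN, M_A = 286/5 kN·m, R_B = 111/5 kN, M_B = -602/15 kN·m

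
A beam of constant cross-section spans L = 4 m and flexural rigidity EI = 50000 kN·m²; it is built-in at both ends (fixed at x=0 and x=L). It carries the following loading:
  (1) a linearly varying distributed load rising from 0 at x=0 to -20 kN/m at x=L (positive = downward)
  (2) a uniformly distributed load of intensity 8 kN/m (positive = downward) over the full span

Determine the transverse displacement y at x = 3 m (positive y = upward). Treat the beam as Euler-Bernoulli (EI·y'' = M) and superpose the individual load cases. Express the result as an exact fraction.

y(3) = 9/400000 m

Load 1 — triangular load w₀=-20 kN/m (0→w₀ over full span):
  y_1 = -w₀x²(L-x)²(x+2L)/(120LEI) = -(-20)·3²·(4-3)²·(3+2·4)/(120·4·50000) = 33/400000 m
Load 2 — uniform load w=8 kN/m over full span:
  y_2 = -wx²(L-x)²/(24EI) = -8·3²·(4-3)²/(24·50000) = -3/50000 m
Superposition: y = Σ y_i = 9/400000 m ≈ 0.000023 m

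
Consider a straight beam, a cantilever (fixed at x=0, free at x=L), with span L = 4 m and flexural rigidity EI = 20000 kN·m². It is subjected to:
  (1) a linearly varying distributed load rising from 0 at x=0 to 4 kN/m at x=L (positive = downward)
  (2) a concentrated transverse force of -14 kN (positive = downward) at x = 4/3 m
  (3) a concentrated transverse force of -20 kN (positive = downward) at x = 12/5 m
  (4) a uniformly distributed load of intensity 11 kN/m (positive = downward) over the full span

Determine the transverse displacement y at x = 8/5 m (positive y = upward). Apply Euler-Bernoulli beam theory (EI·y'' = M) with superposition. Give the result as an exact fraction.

Load 1 — triangular load w₀=4 kN/m (0→w₀ over full span):
  y_1 = (w₀Lx³/12-w₀L²x²/6-w₀x⁵/(120L))/EI = (4·4·(8/5)³/12-4·4²·(8/5)²/6-4·(8/5)⁵/(120·4))/20000 = -32128/29296875 m
Load 2 — point force P=-14 kN at a=4/3 m (b=L-a=8/3):
  y_2 = -Pa²(3x-a)/(6EI)  [x>a] = -(-14)·(4/3)²·(3·(8/5)-(4/3))/(6·20000) = 182/253125 m
Load 3 — point force P=-20 kN at a=12/5 m (b=L-a=8/5):
  y_3 = -Px²(3a-x)/(6EI)  [x≤a] = -(-20)·(8/5)²·(3·(12/5)-(8/5))/(6·20000) = 112/46875 m
Load 4 — uniform load w=11 kN/m over full span:
  y_4 = -wx²(x²-4Lx+6L²)/(24EI) = -11·(8/5)²·((8/5)²-4·4·(8/5)+6·4²)/(24·20000) = -1672/390625 m
Superposition: y = Σ y_i = -1794506/791015625 m ≈ -0.002269 m

y(8/5) = -1794506/791015625 m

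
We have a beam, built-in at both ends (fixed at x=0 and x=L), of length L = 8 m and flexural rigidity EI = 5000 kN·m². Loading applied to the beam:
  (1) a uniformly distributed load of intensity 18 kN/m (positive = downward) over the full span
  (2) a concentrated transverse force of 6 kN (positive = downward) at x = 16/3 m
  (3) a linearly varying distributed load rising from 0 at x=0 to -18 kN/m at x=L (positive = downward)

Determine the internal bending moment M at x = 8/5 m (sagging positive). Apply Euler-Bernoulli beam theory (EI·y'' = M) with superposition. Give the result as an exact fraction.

Load 1 — uniform load w=18 kN/m over full span:
  M_1 = wLx/2 - wL²/12 - wx²/2 = 18·8·(8/5)/2 - 18·8²/12 - 18·(8/5)²/2 = -96/25 kN·m
Load 2 — point force P=6 kN at a=16/3 m (b=L-a=8/3):
  M_2 = Pb²(3a+b)x/L³ - Pab²/L²  [x≤a] = 6·(8/3)²·(3·(16/3)+(8/3))·(8/5)/8³ - 6·(16/3)·(8/3)²/8² = -16/15 kN·m
Load 3 — triangular load w₀=-18 kN/m (0→w₀ over full span):
  M_3 = 3w₀Lx/20 - w₀L²/30 - w₀x³/(6L) = 3·(-18)·8·(8/5)/20 - (-18)·8²/30 - (-18)·(8/5)³/(6·8) = 672/125 kN·m
Superposition: M = Σ M_i = 176/375 kN·m ≈ 0.469333 kN·m

M(8/5) = 176/375 kN·m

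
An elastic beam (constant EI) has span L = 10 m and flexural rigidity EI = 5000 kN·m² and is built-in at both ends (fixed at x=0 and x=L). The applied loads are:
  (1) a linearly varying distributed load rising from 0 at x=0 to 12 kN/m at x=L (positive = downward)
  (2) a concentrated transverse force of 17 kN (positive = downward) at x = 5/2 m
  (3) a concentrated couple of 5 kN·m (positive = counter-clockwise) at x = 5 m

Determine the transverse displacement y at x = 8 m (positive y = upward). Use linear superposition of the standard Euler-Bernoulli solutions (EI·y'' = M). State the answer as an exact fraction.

y(8) = -99091/6000000 m

Load 1 — triangular load w₀=12 kN/m (0→w₀ over full span):
  y_1 = -w₀x²(L-x)²(x+2L)/(120LEI) = -12·8²·(10-8)²·(8+2·10)/(120·10·5000) = -224/15625 m
Load 2 — point force P=17 kN at a=5/2 m (b=L-a=15/2):
  y_2 = -Pa²(L-x)²(3bL-(3b+a)(L-x))/(6L³EI)  [x>a] = -17·(5/2)²·(10-8)²·(3·(15/2)·10-(3·(15/2)+(5/2))·(10-8))/(6·10³·5000) = -119/48000 m
Load 3 — applied couple M₀=5 kN·m at a=5 m (b=L-a=5):
  y_3 = (R_Ax³/6 - M_Ax²/2 - M₀(x-a)²/2)/EI  [x>a] with R_A=3/4, M_A=5/4 = ((3/4)·8³/6 - (5/4)·8²/2 - 5·(8-5)²/2)/5000 = 3/10000 m
Superposition: y = Σ y_i = -99091/6000000 m ≈ -0.016515 m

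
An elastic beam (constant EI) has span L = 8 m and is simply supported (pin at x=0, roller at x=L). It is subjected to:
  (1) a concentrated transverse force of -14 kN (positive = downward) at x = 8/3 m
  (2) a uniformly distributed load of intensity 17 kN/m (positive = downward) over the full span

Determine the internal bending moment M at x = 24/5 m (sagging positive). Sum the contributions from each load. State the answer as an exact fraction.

M(24/5) = 8672/75 kN·m

Load 1 — point force P=-14 kN at a=8/3 m (b=L-a=16/3):
  M_1 = Pa(L-x)/L  [x>a] = (-14)·(8/3)·(8-(24/5))/8 = -224/15 kN·m
Load 2 — uniform load w=17 kN/m over full span:
  M_2 = wx(L-x)/2 = 17·(24/5)·(8-(24/5))/2 = 3264/25 kN·m
Superposition: M = Σ M_i = 8672/75 kN·m ≈ 115.626667 kN·m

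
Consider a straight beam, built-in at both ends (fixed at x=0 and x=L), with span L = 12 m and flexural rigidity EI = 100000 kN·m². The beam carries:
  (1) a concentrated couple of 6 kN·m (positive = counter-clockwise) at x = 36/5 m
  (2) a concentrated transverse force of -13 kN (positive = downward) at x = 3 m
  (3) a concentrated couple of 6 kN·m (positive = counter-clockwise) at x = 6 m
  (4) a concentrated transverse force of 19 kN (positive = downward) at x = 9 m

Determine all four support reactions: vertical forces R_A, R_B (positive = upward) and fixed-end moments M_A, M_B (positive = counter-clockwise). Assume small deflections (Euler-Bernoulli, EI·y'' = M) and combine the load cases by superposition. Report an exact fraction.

Load 1 — applied couple M₀=6 kN·m at a=36/5 m (b=L-a=24/5):
  R_A = 6M₀ab/L³ = 6·6·(36/5)·(24/5)/12³ = 18/25 kN
  M_A = M₀b(2a-b)/L² = 6·(24/5)·(2·(36/5)-(24/5))/12² = 48/25 kN·m
  R_B = -6M₀ab/L³ = -6·6·(36/5)·(24/5)/12³ = -18/25 kN
  M_B = M₀a(2b-a)/L² = 6·(36/5)·(2·(24/5)-(36/5))/12² = 18/25 kN·m
Load 2 — point force P=-13 kN at a=3 m (b=L-a=9):
  R_A = Pb²(3a+b)/L³ = (-13)·9²·(3·3+9)/12³ = -351/32 kN
  M_A = Pab²/L² = (-13)·3·9²/12² = -351/16 kN·m
  R_B = Pa²(a+3b)/L³ = (-13)·3²·(3+3·9)/12³ = -65/32 kN
  M_B = -Pa²b/L² = -(-13)·3²·9/12² = 117/16 kN·m
Load 3 — applied couple M₀=6 kN·m at a=6 m (b=L-a=6):
  R_A = 6M₀ab/L³ = 6·6·6·6/12³ = 3/4 kN
  M_A = M₀b(2a-b)/L² = 6·6·(2·6-6)/12² = 3/2 kN·m
  R_B = -6M₀ab/L³ = -6·6·6·6/12³ = -3/4 kN
  M_B = M₀a(2b-a)/L² = 6·6·(2·6-6)/12² = 3/2 kN·m
Load 4 — point force P=19 kN at a=9 m (b=L-a=3):
  R_A = Pb²(3a+b)/L³ = 19·3²·(3·9+3)/12³ = 95/32 kN
  M_A = Pab²/L² = 19·9·3²/12² = 171/16 kN·m
  R_B = Pa²(a+3b)/L³ = 19·9²·(9+3·3)/12³ = 513/32 kN
  M_B = -Pa²b/L² = -19·9²·3/12² = -513/16 kN·m
Superposition: R_A = -653/100 kN, M_A = -783/100 kN·m, R_B = 1253/100 kN, M_B = -2253/100 kN·m

R_A = -653/100 kN, M_A = -783/100 kN·m, R_B = 1253/100 kN, M_B = -2253/100 kN·m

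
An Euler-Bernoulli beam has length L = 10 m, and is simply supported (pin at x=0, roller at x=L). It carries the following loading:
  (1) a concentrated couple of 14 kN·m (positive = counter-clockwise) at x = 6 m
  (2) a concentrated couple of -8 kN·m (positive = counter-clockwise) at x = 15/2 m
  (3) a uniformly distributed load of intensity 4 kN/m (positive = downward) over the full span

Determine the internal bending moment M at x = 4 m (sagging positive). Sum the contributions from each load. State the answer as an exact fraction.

Load 1 — applied couple M₀=14 kN·m at a=6 m (b=L-a=4):
  M_1 = M₀x/L  [x≤a] = 14·4/10 = 28/5 kN·m
Load 2 — applied couple M₀=-8 kN·m at a=15/2 m (b=L-a=5/2):
  M_2 = M₀x/L  [x≤a] = (-8)·4/10 = -16/5 kN·m
Load 3 — uniform load w=4 kN/m over full span:
  M_3 = wx(L-x)/2 = 4·4·(10-4)/2 = 48 kN·m
Superposition: M = Σ M_i = 252/5 kN·m ≈ 50.400000 kN·m

M(4) = 252/5 kN·m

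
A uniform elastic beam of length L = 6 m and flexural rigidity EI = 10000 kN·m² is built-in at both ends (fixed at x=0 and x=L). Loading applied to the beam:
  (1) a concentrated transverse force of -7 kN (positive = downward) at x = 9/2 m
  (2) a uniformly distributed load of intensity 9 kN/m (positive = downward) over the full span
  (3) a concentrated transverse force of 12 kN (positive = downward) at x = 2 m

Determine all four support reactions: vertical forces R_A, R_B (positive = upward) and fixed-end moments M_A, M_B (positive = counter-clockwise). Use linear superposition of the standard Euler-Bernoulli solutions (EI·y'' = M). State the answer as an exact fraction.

R_A = 10021/288 kN, M_A = 3427/96 kN·m, R_B = 6971/288 kN, M_B = -2537/96 kN·m

Load 1 — point force P=-7 kN at a=9/2 m (b=L-a=3/2):
  R_A = Pb²(3a+b)/L³ = (-7)·(3/2)²·(3·(9/2)+(3/2))/6³ = -35/32 kN
  M_A = Pab²/L² = (-7)·(9/2)·(3/2)²/6² = -63/32 kN·m
  R_B = Pa²(a+3b)/L³ = (-7)·(9/2)²·((9/2)+3·(3/2))/6³ = -189/32 kN
  M_B = -Pa²b/L² = -(-7)·(9/2)²·(3/2)/6² = 189/32 kN·m
Load 2 — uniform load w=9 kN/m over full span:
  R_A = wL/2 = 9·6/2 = 27 kN
  M_A = wL²/12 = 9·6²/12 = 27 kN·m
  R_B = wL/2 = 9·6/2 = 27 kN
  M_B = -wL²/12 = -9·6²/12 = -27 kN·m
Load 3 — point force P=12 kN at a=2 m (b=L-a=4):
  R_A = Pb²(3a+b)/L³ = 12·4²·(3·2+4)/6³ = 80/9 kN
  M_A = Pab²/L² = 12·2·4²/6² = 32/3 kN·m
  R_B = Pa²(a+3b)/L³ = 12·2²·(2+3·4)/6³ = 28/9 kN
  M_B = -Pa²b/L² = -12·2²·4/6² = -16/3 kN·m
Superposition: R_A = 10021/288 kN, M_A = 3427/96 kN·m, R_B = 6971/288 kN, M_B = -2537/96 kN·m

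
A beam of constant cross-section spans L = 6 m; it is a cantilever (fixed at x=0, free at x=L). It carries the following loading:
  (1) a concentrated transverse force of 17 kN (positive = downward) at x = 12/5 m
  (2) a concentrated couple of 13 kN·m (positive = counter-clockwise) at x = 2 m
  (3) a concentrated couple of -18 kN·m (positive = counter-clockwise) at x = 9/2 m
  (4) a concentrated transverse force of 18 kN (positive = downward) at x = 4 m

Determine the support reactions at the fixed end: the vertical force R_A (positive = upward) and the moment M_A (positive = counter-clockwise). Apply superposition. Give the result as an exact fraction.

R_A = 35 kN, M_A = 589/5 kN·m

Load 1 — point force P=17 kN at a=12/5 m (b=L-a=18/5):
  R_A = P = 17 kN
  M_A = Pa = 17·(12/5) = 204/5 kN·m
Load 2 — applied couple M₀=13 kN·m at a=2 m (b=L-a=4):
  R_A = 0 kN
  M_A = -M₀ = -13 kN·m
Load 3 — applied couple M₀=-18 kN·m at a=9/2 m (b=L-a=3/2):
  R_A = 0 kN
  M_A = -M₀ = -(-18) = 18 kN·m
Load 4 — point force P=18 kN at a=4 m (b=L-a=2):
  R_A = P = 18 kN
  M_A = Pa = 18·4 = 72 kN·m
Superposition: R_A = 35 kN, M_A = 589/5 kN·m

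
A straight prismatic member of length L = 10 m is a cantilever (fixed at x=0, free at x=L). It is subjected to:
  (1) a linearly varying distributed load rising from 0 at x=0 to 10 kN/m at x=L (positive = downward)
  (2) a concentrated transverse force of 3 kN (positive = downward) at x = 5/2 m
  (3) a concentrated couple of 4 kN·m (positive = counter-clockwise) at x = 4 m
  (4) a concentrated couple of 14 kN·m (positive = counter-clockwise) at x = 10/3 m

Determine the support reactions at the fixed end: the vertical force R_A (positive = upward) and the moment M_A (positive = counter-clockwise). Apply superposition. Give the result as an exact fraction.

Load 1 — triangular load w₀=10 kN/m (0→w₀ over full span):
  R_A = w₀L/2 = 10·10/2 = 50 kN
  M_A = w₀L²/3 = 10·10²/3 = 1000/3 kN·m
Load 2 — point force P=3 kN at a=5/2 m (b=L-a=15/2):
  R_A = P = 3 kN
  M_A = Pa = 3·(5/2) = 15/2 kN·m
Load 3 — applied couple M₀=4 kN·m at a=4 m (b=L-a=6):
  R_A = 0 kN
  M_A = -M₀ = -4 kN·m
Load 4 — applied couple M₀=14 kN·m at a=10/3 m (b=L-a=20/3):
  R_A = 0 kN
  M_A = -M₀ = -14 kN·m
Superposition: R_A = 53 kN, M_A = 1937/6 kN·m

R_A = 53 kN, M_A = 1937/6 kN·m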